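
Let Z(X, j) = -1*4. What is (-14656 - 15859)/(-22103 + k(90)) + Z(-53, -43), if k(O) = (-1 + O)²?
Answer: -26213/14182 ≈ -1.8483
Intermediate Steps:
Z(X, j) = -4
(-14656 - 15859)/(-22103 + k(90)) + Z(-53, -43) = (-14656 - 15859)/(-22103 + (-1 + 90)²) - 4 = -30515/(-22103 + 89²) - 4 = -30515/(-22103 + 7921) - 4 = -30515/(-14182) - 4 = -30515*(-1/14182) - 4 = 30515/14182 - 4 = -26213/14182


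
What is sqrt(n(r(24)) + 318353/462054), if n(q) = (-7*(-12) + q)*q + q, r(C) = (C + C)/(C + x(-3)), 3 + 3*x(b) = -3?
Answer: sqrt(4931574226975158)/5082594 ≈ 13.817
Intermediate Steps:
x(b) = -2 (x(b) = -1 + (1/3)*(-3) = -1 - 1 = -2)
r(C) = 2*C/(-2 + C) (r(C) = (C + C)/(C - 2) = (2*C)/(-2 + C) = 2*C/(-2 + C))
n(q) = q + q*(84 + q) (n(q) = (84 + q)*q + q = q*(84 + q) + q = q + q*(84 + q))
sqrt(n(r(24)) + 318353/462054) = sqrt((2*24/(-2 + 24))*(85 + 2*24/(-2 + 24)) + 318353/462054) = sqrt((2*24/22)*(85 + 2*24/22) + 318353*(1/462054)) = sqrt((2*24*(1/22))*(85 + 2*24*(1/22)) + 318353/462054) = sqrt(24*(85 + 24/11)/11 + 318353/462054) = sqrt((24/11)*(959/11) + 318353/462054) = sqrt(23016/121 + 318353/462054) = sqrt(10673155577/55908534) = sqrt(4931574226975158)/5082594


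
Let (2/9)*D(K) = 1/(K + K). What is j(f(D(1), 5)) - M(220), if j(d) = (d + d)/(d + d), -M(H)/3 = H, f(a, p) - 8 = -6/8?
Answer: 661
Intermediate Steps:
D(K) = 9/(4*K) (D(K) = 9/(2*(K + K)) = 9/(2*((2*K))) = 9*(1/(2*K))/2 = 9/(4*K))
f(a, p) = 29/4 (f(a, p) = 8 - 6/8 = 8 - 6*1/8 = 8 - 3/4 = 29/4)
M(H) = -3*H
j(d) = 1 (j(d) = (2*d)/((2*d)) = (2*d)*(1/(2*d)) = 1)
j(f(D(1), 5)) - M(220) = 1 - (-3)*220 = 1 - 1*(-660) = 1 + 660 = 661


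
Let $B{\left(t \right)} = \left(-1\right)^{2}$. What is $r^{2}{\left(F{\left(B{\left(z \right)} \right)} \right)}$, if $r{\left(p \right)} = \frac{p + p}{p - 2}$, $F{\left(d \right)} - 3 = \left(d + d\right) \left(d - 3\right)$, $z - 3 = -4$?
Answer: $\frac{4}{9} \approx 0.44444$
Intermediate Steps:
$z = -1$ ($z = 3 - 4 = -1$)
$B{\left(t \right)} = 1$
$F{\left(d \right)} = 3 + 2 d \left(-3 + d\right)$ ($F{\left(d \right)} = 3 + \left(d + d\right) \left(d - 3\right) = 3 + 2 d \left(-3 + d\right)$)
$r{\left(p \right)} = \frac{2 p}{-2 + p}$
$r^{2}{\left(F{\left(B{\left(z \right)} \right)} \right)} = \left(\frac{2 \left(3 - 6 + 2 \cdot 1^{2}\right)}{-2 + \left(3 - 6 + 2 \cdot 1^{2}\right)}\right)^{2} = \left(\frac{2 \left(3 - 6 + 2 \cdot 1\right)}{-2 + \left(3 - 6 + 2 \cdot 1\right)}\right)^{2} = \left(\frac{2 \left(3 - 6 + 2\right)}{-2 + \left(3 - 6 + 2\right)}\right)^{2} = \left(2 \left(-1\right) \frac{1}{-2 - 1}\right)^{2} = \left(2 \left(-1\right) \frac{1}{-3}\right)^{2} = \left(2 \left(-1\right) \left(- \frac{1}{3}\right)\right)^{2} = \left(\frac{2}{3}\right)^{2} = \frac{4}{9}$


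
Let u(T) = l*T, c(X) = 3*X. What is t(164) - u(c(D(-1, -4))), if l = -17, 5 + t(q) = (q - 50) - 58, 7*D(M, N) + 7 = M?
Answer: -51/7 ≈ -7.2857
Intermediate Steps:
D(M, N) = -1 + M/7
t(q) = -113 + q (t(q) = -5 + ((q - 50) - 58) = -5 + ((-50 + q) - 58) = -5 + (-108 + q) = -113 + q)
u(T) = -17*T
t(164) - u(c(D(-1, -4))) = (-113 + 164) - (-17)*3*(-1 + (⅐)*(-1)) = 51 - (-17)*3*(-1 - ⅐) = 51 - (-17)*3*(-8/7) = 51 - (-17)*(-24)/7 = 51 - 1*408/7 = 51 - 408/7 = -51/7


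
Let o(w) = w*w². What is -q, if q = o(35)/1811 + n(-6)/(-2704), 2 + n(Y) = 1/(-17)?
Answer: -1970941385/83248048 ≈ -23.676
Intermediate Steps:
n(Y) = -35/17 (n(Y) = -2 + 1/(-17) = -2 - 1/17 = -35/17)
o(w) = w³
q = 1970941385/83248048 (q = 35³/1811 - 35/17/(-2704) = 42875*(1/1811) - 35/17*(-1/2704) = 42875/1811 + 35/45968 = 1970941385/83248048 ≈ 23.676)
-q = -1*1970941385/83248048 = -1970941385/83248048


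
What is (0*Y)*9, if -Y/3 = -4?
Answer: 0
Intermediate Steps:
Y = 12 (Y = -3*(-4) = 12)
(0*Y)*9 = (0*12)*9 = 0*9 = 0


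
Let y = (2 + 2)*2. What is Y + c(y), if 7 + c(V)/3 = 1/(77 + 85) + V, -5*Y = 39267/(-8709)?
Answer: 3072751/783810 ≈ 3.9203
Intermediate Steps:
Y = 13089/14515 (Y = -39267/(5*(-8709)) = -39267*(-1)/(5*8709) = -⅕*(-13089/2903) = 13089/14515 ≈ 0.90176)
y = 8 (y = 4*2 = 8)
c(V) = -1133/54 + 3*V (c(V) = -21 + 3*(1/(77 + 85) + V) = -21 + 3*(1/162 + V) = -21 + (1/54 + 3*V) = -1133/54 + 3*V)
Y + c(y) = 13089/14515 + (-1133/54 + 3*8) = 13089/14515 + (-1133/54 + 24) = 13089/14515 + 163/54 = 3072751/783810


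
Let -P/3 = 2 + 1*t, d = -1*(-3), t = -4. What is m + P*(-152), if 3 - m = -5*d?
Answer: -894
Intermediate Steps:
d = 3
m = 18 (m = 3 - (-5)*3 = 3 - 1*(-15) = 3 + 15 = 18)
P = 6 (P = -3*(2 + 1*(-4)) = -3*(2 - 4) = -3*(-2) = 6)
m + P*(-152) = 18 + 6*(-152) = 18 - 912 = -894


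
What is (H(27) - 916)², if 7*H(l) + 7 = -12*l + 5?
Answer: 45400644/49 ≈ 9.2654e+5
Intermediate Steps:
H(l) = -2/7 - 12*l/7 (H(l) = -1 + (-12*l + 5)/7 = -1 + (5 - 12*l)/7 = -1 + (5/7 - 12*l/7) = -2/7 - 12*l/7)
(H(27) - 916)² = ((-2/7 - 12/7*27) - 916)² = ((-2/7 - 324/7) - 916)² = (-326/7 - 916)² = (-6738/7)² = 45400644/49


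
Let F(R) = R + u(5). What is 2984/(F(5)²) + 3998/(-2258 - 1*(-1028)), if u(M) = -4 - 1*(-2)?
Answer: 605723/1845 ≈ 328.31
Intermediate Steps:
u(M) = -2 (u(M) = -4 + 2 = -2)
F(R) = -2 + R (F(R) = R - 2 = -2 + R)
2984/(F(5)²) + 3998/(-2258 - 1*(-1028)) = 2984/((-2 + 5)²) + 3998/(-2258 - 1*(-1028)) = 2984/(3²) + 3998/(-2258 + 1028) = 2984/9 + 3998/(-1230) = 2984*(⅑) + 3998*(-1/1230) = 2984/9 - 1999/615 = 605723/1845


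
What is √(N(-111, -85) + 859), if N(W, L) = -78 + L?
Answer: 2*√174 ≈ 26.382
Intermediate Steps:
√(N(-111, -85) + 859) = √((-78 - 85) + 859) = √(-163 + 859) = √696 = 2*√174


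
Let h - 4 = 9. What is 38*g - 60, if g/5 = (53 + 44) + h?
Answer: 20840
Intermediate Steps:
h = 13 (h = 4 + 9 = 13)
g = 550 (g = 5*((53 + 44) + 13) = 5*(97 + 13) = 5*110 = 550)
38*g - 60 = 38*550 - 60 = 20900 - 60 = 20840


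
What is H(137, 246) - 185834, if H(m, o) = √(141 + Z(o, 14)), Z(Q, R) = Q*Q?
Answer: -185834 + √60657 ≈ -1.8559e+5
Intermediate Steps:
Z(Q, R) = Q²
H(m, o) = √(141 + o²)
H(137, 246) - 185834 = √(141 + 246²) - 185834 = √(141 + 60516) - 185834 = √60657 - 185834 = -185834 + √60657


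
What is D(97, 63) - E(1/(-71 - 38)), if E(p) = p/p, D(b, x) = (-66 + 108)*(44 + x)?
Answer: 4493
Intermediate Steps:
D(b, x) = 1848 + 42*x (D(b, x) = 42*(44 + x) = 1848 + 42*x)
E(p) = 1
D(97, 63) - E(1/(-71 - 38)) = (1848 + 42*63) - 1*1 = (1848 + 2646) - 1 = 4494 - 1 = 4493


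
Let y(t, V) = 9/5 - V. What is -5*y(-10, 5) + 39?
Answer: 55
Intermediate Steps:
y(t, V) = 9/5 - V (y(t, V) = 9*(⅕) - V = 9/5 - V)
-5*y(-10, 5) + 39 = -5*(9/5 - 1*5) + 39 = -5*(9/5 - 5) + 39 = -5*(-16/5) + 39 = 16 + 39 = 55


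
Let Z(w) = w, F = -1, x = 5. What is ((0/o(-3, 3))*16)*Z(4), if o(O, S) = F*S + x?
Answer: 0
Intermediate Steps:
o(O, S) = 5 - S (o(O, S) = -S + 5 = 5 - S)
((0/o(-3, 3))*16)*Z(4) = ((0/(5 - 1*3))*16)*4 = ((0/(5 - 3))*16)*4 = ((0/2)*16)*4 = ((0*(½))*16)*4 = (0*16)*4 = 0*4 = 0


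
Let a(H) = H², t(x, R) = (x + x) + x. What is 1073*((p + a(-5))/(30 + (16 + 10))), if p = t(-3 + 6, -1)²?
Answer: 56869/28 ≈ 2031.0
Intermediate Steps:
t(x, R) = 3*x (t(x, R) = 2*x + x = 3*x)
p = 81 (p = (3*(-3 + 6))² = (3*3)² = 9² = 81)
1073*((p + a(-5))/(30 + (16 + 10))) = 1073*((81 + (-5)²)/(30 + (16 + 10))) = 1073*((81 + 25)/(30 + 26)) = 1073*(106/56) = 1073*(106*(1/56)) = 1073*(53/28) = 56869/28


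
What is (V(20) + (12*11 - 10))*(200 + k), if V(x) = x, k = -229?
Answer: -4118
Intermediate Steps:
(V(20) + (12*11 - 10))*(200 + k) = (20 + (12*11 - 10))*(200 - 229) = (20 + (132 - 10))*(-29) = (20 + 122)*(-29) = 142*(-29) = -4118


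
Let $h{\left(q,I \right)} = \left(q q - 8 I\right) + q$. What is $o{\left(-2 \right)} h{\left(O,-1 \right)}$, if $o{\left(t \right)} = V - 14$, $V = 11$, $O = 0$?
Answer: $-24$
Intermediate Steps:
$h{\left(q,I \right)} = q + q^{2} - 8 I$ ($h{\left(q,I \right)} = \left(q^{2} - 8 I\right) + q = q + q^{2} - 8 I$)
$o{\left(t \right)} = -3$ ($o{\left(t \right)} = 11 - 14 = -3$)
$o{\left(-2 \right)} h{\left(O,-1 \right)} = - 3 \left(0 + 0^{2} - -8\right) = - 3 \left(0 + 0 + 8\right) = \left(-3\right) 8 = -24$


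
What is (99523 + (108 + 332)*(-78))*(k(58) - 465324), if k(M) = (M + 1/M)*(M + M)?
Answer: -29901704582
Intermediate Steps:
k(M) = 2*M*(M + 1/M) (k(M) = (M + 1/M)*(2*M) = 2*M*(M + 1/M))
(99523 + (108 + 332)*(-78))*(k(58) - 465324) = (99523 + (108 + 332)*(-78))*((2 + 2*58**2) - 465324) = (99523 + 440*(-78))*((2 + 2*3364) - 465324) = (99523 - 34320)*((2 + 6728) - 465324) = 65203*(6730 - 465324) = 65203*(-458594) = -29901704582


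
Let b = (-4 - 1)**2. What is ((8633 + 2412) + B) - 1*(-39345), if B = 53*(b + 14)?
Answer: 52457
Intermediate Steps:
b = 25 (b = (-5)**2 = 25)
B = 2067 (B = 53*(25 + 14) = 53*39 = 2067)
((8633 + 2412) + B) - 1*(-39345) = ((8633 + 2412) + 2067) - 1*(-39345) = (11045 + 2067) + 39345 = 13112 + 39345 = 52457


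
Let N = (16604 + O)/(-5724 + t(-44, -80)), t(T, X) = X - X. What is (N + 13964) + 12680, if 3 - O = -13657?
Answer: 12706666/477 ≈ 26639.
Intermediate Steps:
O = 13660 (O = 3 - 1*(-13657) = 3 + 13657 = 13660)
t(T, X) = 0
N = -2522/477 (N = (16604 + 13660)/(-5724 + 0) = 30264/(-5724) = 30264*(-1/5724) = -2522/477 ≈ -5.2872)
(N + 13964) + 12680 = (-2522/477 + 13964) + 12680 = 6658306/477 + 12680 = 12706666/477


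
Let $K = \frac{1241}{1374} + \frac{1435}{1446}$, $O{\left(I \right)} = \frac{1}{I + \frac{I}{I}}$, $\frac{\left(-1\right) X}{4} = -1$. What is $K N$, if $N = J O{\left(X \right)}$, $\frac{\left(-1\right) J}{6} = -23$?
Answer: $\frac{14437008}{275945} \approx 52.318$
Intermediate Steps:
$X = 4$ ($X = \left(-4\right) \left(-1\right) = 4$)
$J = 138$ ($J = \left(-6\right) \left(-23\right) = 138$)
$O{\left(I \right)} = \frac{1}{1 + I}$ ($O{\left(I \right)} = \frac{1}{I + 1} = \frac{1}{1 + I}$)
$N = \frac{138}{5}$ ($N = \frac{138}{1 + 4} = \frac{138}{5} \approx 27.6$)
$K = \frac{104616}{55189}$ ($K = 1241 \cdot \frac{1}{1374} + 1435 \cdot \frac{1}{1446} = \frac{1241}{1374} + \frac{1435}{1446} = \frac{104616}{55189} \approx 1.8956$)
$K N = \frac{104616}{55189} \cdot \frac{138}{5} = \frac{14437008}{275945}$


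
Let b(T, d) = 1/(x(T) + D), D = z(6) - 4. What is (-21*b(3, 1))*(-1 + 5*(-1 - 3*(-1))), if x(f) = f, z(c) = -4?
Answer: 189/5 ≈ 37.800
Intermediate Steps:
D = -8 (D = -4 - 4 = -8)
b(T, d) = 1/(-8 + T) (b(T, d) = 1/(T - 8) = 1/(-8 + T))
(-21*b(3, 1))*(-1 + 5*(-1 - 3*(-1))) = (-21/(-8 + 3))*(-1 + 5*(-1 - 3*(-1))) = (-21/(-5))*(-1 + 5*(-1 + 3)) = (-21*(-1/5))*(-1 + 5*2) = 21*(-1 + 10)/5 = (21/5)*9 = 189/5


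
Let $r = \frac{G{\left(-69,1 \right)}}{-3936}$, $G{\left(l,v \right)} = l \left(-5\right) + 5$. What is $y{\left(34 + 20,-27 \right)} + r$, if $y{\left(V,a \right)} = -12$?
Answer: $- \frac{23791}{1968} \approx -12.089$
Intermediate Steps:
$G{\left(l,v \right)} = 5 - 5 l$ ($G{\left(l,v \right)} = - 5 l + 5 = 5 - 5 l$)
$r = - \frac{175}{1968}$ ($r = \frac{5 - -345}{-3936} = \left(5 + 345\right) \left(- \frac{1}{3936}\right) = 350 \left(- \frac{1}{3936}\right) = - \frac{175}{1968} \approx -0.088923$)
$y{\left(34 + 20,-27 \right)} + r = -12 - \frac{175}{1968} = - \frac{23791}{1968}$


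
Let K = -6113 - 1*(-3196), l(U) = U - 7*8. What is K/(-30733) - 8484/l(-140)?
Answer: 9332518/215131 ≈ 43.381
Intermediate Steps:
l(U) = -56 + U (l(U) = U - 56 = -56 + U)
K = -2917 (K = -6113 + 3196 = -2917)
K/(-30733) - 8484/l(-140) = -2917/(-30733) - 8484/(-56 - 140) = -2917*(-1/30733) - 8484/(-196) = 2917/30733 - 8484*(-1/196) = 2917/30733 + 303/7 = 9332518/215131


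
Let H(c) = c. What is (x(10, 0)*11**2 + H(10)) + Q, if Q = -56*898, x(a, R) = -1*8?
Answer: -51246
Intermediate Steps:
x(a, R) = -8
Q = -50288
(x(10, 0)*11**2 + H(10)) + Q = (-8*11**2 + 10) - 50288 = (-8*121 + 10) - 50288 = (-968 + 10) - 50288 = -958 - 50288 = -51246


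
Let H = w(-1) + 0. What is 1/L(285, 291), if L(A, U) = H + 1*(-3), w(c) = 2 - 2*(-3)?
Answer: ⅕ ≈ 0.20000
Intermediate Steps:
w(c) = 8 (w(c) = 2 + 6 = 8)
H = 8 (H = 8 + 0 = 8)
L(A, U) = 5 (L(A, U) = 8 + 1*(-3) = 8 - 3 = 5)
1/L(285, 291) = 1/5 = ⅕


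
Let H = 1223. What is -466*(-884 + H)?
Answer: -157974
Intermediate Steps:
-466*(-884 + H) = -466*(-884 + 1223) = -466*339 = -157974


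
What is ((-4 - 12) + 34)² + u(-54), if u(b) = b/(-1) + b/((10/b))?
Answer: 3348/5 ≈ 669.60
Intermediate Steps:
u(b) = -b + b²/10 (u(b) = b*(-1) + b*(b/10) = -b + b²/10)
((-4 - 12) + 34)² + u(-54) = ((-4 - 12) + 34)² + (⅒)*(-54)*(-10 - 54) = (-16 + 34)² + (⅒)*(-54)*(-64) = 18² + 1728/5 = 324 + 1728/5 = 3348/5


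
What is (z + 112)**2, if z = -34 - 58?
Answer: 400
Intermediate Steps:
z = -92
(z + 112)**2 = (-92 + 112)**2 = 20**2 = 400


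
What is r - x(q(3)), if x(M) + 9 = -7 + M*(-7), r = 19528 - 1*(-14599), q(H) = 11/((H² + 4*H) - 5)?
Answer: 546365/16 ≈ 34148.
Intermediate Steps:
q(H) = 11/(-5 + H² + 4*H)
r = 34127 (r = 19528 + 14599 = 34127)
x(M) = -16 - 7*M (x(M) = -9 + (-7 + M*(-7)) = -9 + (-7 - 7*M) = -16 - 7*M)
r - x(q(3)) = 34127 - (-16 - 77/(-5 + 3² + 4*3)) = 34127 - (-16 - 77/(-5 + 9 + 12)) = 34127 - (-16 - 77/16) = 34127 - 1*(-333/16) = 34127 + 333/16 = 546365/16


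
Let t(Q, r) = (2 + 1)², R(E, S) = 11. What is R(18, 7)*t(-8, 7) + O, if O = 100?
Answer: 199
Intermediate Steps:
t(Q, r) = 9 (t(Q, r) = 3² = 9)
R(18, 7)*t(-8, 7) + O = 11*9 + 100 = 99 + 100 = 199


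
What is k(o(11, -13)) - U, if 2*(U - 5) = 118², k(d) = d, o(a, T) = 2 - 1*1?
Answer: -6966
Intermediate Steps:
o(a, T) = 1 (o(a, T) = 2 - 1 = 1)
U = 6967 (U = 5 + (½)*118² = 5 + (½)*13924 = 5 + 6962 = 6967)
k(o(11, -13)) - U = 1 - 1*6967 = 1 - 6967 = -6966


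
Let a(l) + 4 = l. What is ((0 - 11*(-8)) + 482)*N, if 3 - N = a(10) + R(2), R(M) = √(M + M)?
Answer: -2850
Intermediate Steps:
a(l) = -4 + l
R(M) = √2*√M (R(M) = √(2*M) = √2*√M)
N = -5 (N = 3 - ((-4 + 10) + √2*√2) = 3 - (6 + 2) = 3 - 1*8 = 3 - 8 = -5)
((0 - 11*(-8)) + 482)*N = ((0 - 11*(-8)) + 482)*(-5) = ((0 + 88) + 482)*(-5) = (88 + 482)*(-5) = 570*(-5) = -2850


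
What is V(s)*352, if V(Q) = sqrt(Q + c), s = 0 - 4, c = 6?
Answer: 352*sqrt(2) ≈ 497.80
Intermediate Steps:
s = -4
V(Q) = sqrt(6 + Q) (V(Q) = sqrt(Q + 6) = sqrt(6 + Q))
V(s)*352 = sqrt(6 - 4)*352 = sqrt(2)*352 = 352*sqrt(2)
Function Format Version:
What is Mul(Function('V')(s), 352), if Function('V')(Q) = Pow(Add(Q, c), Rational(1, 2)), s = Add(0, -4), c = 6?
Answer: Mul(352, Pow(2, Rational(1, 2))) ≈ 497.80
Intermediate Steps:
s = -4
Function('V')(Q) = Pow(Add(6, Q), Rational(1, 2)) (Function('V')(Q) = Pow(Add(Q, 6), Rational(1, 2)) = Pow(Add(6, Q), Rational(1, 2)))
Mul(Function('V')(s), 352) = Mul(Pow(Add(6, -4), Rational(1, 2)), 352) = Mul(Pow(2, Rational(1, 2)), 352) = Mul(352, Pow(2, Rational(1, 2)))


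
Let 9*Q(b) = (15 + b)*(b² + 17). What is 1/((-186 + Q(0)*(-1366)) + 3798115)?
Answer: 3/11277677 ≈ 2.6601e-7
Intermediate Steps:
Q(b) = (15 + b)*(17 + b²)/9 (Q(b) = ((15 + b)*(b² + 17))/9 = ((15 + b)*(17 + b²))/9 = (15 + b)*(17 + b²)/9)
1/((-186 + Q(0)*(-1366)) + 3798115) = 1/((-186 + (85/3 + (⅑)*0³ + (5/3)*0² + (17/9)*0)*(-1366)) + 3798115) = 1/((-186 + (85/3 + (⅑)*0 + (5/3)*0 + 0)*(-1366)) + 3798115) = 1/((-186 + (85/3 + 0 + 0 + 0)*(-1366)) + 3798115) = 1/((-186 + (85/3)*(-1366)) + 3798115) = 1/((-186 - 116110/3) + 3798115) = 1/(-116668/3 + 3798115) = 1/(11277677/3) = 3/11277677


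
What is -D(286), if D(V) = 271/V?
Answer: -271/286 ≈ -0.94755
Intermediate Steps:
-D(286) = -271/286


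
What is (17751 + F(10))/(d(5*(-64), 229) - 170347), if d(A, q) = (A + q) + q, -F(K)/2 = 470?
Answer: -16811/170209 ≈ -0.098767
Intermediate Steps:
F(K) = -940 (F(K) = -2*470 = -940)
d(A, q) = A + 2*q
(17751 + F(10))/(d(5*(-64), 229) - 170347) = (17751 - 940)/((5*(-64) + 2*229) - 170347) = 16811/((-320 + 458) - 170347) = 16811/(138 - 170347) = 16811/(-170209) = 16811*(-1/170209) = -16811/170209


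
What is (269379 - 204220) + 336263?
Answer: 401422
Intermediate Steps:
(269379 - 204220) + 336263 = 65159 + 336263 = 401422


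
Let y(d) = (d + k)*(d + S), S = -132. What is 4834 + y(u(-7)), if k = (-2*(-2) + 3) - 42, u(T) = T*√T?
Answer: 9111 + 1169*I*√7 ≈ 9111.0 + 3092.9*I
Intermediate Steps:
u(T) = T^(3/2)
k = -35 (k = (4 + 3) - 42 = 7 - 42 = -35)
y(d) = (-132 + d)*(-35 + d) (y(d) = (d - 35)*(d - 132) = (-35 + d)*(-132 + d) = (-132 + d)*(-35 + d))
4834 + y(u(-7)) = 4834 + (4620 + ((-7)^(3/2))² - (-1169)*I*√7) = 4834 + (4620 + (-7*I*√7)² - (-1169)*I*√7) = 4834 + (4620 - 343 + 1169*I*√7) = 4834 + (4277 + 1169*I*√7) = 9111 + 1169*I*√7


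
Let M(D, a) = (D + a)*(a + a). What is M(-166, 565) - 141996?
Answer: 308874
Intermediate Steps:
M(D, a) = 2*a*(D + a) (M(D, a) = (D + a)*(2*a) = 2*a*(D + a))
M(-166, 565) - 141996 = 2*565*(-166 + 565) - 141996 = 2*565*399 - 141996 = 450870 - 141996 = 308874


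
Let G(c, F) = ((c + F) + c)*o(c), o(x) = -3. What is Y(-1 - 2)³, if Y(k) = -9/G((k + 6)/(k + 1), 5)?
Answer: 27/8 ≈ 3.3750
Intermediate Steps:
G(c, F) = -6*c - 3*F (G(c, F) = ((c + F) + c)*(-3) = ((F + c) + c)*(-3) = (F + 2*c)*(-3) = -6*c - 3*F)
Y(k) = -9/(-15 - 6*(6 + k)/(1 + k)) (Y(k) = -9/(-6*(k + 6)/(k + 1) - 3*5) = -9/(-6*(6 + k)/(1 + k) - 15) = -9/(-15 - 6*(6 + k)/(1 + k)))
Y(-1 - 2)³ = (3*(1 + (-1 - 2))/(17 + 7*(-1 - 2)))³ = (3*(1 - 3)/(17 + 7*(-3)))³ = (3*(-2)/(17 - 21))³ = (3*(-2)/(-4))³ = (3*(-¼)*(-2))³ = (3/2)³ = 27/8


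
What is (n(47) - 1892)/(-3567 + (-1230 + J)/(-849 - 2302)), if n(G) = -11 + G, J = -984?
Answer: 5848256/11237403 ≈ 0.52043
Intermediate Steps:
(n(47) - 1892)/(-3567 + (-1230 + J)/(-849 - 2302)) = ((-11 + 47) - 1892)/(-3567 + (-1230 - 984)/(-849 - 2302)) = (36 - 1892)/(-3567 - 2214/(-3151)) = -1856/(-3567 - 2214*(-1/3151)) = -1856/(-3567 + 2214/3151) = -1856/(-11237403/3151) = -1856*(-3151/11237403) = 5848256/11237403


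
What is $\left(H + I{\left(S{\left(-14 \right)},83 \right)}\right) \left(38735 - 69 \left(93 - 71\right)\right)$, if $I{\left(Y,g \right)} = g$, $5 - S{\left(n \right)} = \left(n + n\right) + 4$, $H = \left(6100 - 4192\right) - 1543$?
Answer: $16673216$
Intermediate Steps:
$H = 365$ ($H = 1908 - 1543 = 365$)
$S{\left(n \right)} = 1 - 2 n$ ($S{\left(n \right)} = 5 - \left(\left(n + n\right) + 4\right) = 5 - \left(2 n + 4\right) = 5 - \left(4 + 2 n\right) = 1 - 2 n$)
$\left(H + I{\left(S{\left(-14 \right)},83 \right)}\right) \left(38735 - 69 \left(93 - 71\right)\right) = \left(365 + 83\right) \left(38735 - 69 \left(93 - 71\right)\right) = 448 \left(38735 - 1518\right) = 448 \cdot 37217 = 16673216$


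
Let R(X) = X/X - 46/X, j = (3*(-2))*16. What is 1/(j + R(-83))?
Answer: -83/7839 ≈ -0.010588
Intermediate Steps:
j = -96 (j = -6*16 = -96)
R(X) = 1 - 46/X
1/(j + R(-83)) = 1/(-96 + (-46 - 83)/(-83)) = 1/(-96 - 1/83*(-129)) = 1/(-96 + 129/83) = 1/(-7839/83) = -83/7839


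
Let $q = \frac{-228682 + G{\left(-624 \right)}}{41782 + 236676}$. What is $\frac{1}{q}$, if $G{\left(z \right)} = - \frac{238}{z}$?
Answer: $- \frac{86878896}{71348665} \approx -1.2177$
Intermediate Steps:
$q = - \frac{71348665}{86878896}$ ($q = \frac{-228682 - \frac{238}{-624}}{41782 + 236676} = \frac{-228682 - - \frac{119}{312}}{278458} = \left(-228682 + \frac{119}{312}\right) \frac{1}{278458} = \left(- \frac{71348665}{312}\right) \frac{1}{278458} = - \frac{71348665}{86878896} \approx -0.82124$)
$\frac{1}{q} = \frac{1}{- \frac{71348665}{86878896}} = - \frac{86878896}{71348665}$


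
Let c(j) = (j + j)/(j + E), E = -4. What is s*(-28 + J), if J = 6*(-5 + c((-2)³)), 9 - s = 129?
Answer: 6000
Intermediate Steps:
s = -120 (s = 9 - 1*129 = 9 - 129 = -120)
c(j) = 2*j/(-4 + j) (c(j) = (j + j)/(j - 4) = (2*j)/(-4 + j) = 2*j/(-4 + j))
J = -22 (J = 6*(-5 + 2*(-2)³/(-4 + (-2)³)) = 6*(-5 + 2*(-8)/(-4 - 8)) = 6*(-5 + 2*(-8)/(-12)) = 6*(-5 + 2*(-8)*(-1/12)) = 6*(-5 + 4/3) = 6*(-11/3) = -22)
s*(-28 + J) = -120*(-28 - 22) = -120*(-50) = 6000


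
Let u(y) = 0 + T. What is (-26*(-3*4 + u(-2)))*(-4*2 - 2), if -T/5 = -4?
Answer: 2080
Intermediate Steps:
T = 20 (T = -5*(-4) = 20)
u(y) = 20 (u(y) = 0 + 20 = 20)
(-26*(-3*4 + u(-2)))*(-4*2 - 2) = (-26*(-3*4 + 20))*(-4*2 - 2) = (-26*(-12 + 20))*(-8 - 2) = -26*8*(-10) = -208*(-10) = 2080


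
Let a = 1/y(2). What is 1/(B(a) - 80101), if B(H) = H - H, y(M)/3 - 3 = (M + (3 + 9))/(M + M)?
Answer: -1/80101 ≈ -1.2484e-5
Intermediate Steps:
y(M) = 9 + 3*(12 + M)/(2*M) (y(M) = 9 + 3*((M + (3 + 9))/(M + M)) = 9 + 3*((M + 12)/((2*M))) = 9 + 3*((12 + M)*(1/(2*M))) = 9 + 3*((12 + M)/(2*M)) = 9 + 3*(12 + M)/(2*M))
a = 2/39 (a = 1/(21/2 + 18/2) = 1/(21/2 + 18*(½)) = 1/(21/2 + 9) = 1/(39/2) = 2/39 ≈ 0.051282)
B(H) = 0
1/(B(a) - 80101) = 1/(0 - 80101) = 1/(-80101) = -1/80101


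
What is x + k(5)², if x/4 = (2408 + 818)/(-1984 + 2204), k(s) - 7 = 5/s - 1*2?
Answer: 5206/55 ≈ 94.655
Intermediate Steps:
k(s) = 5 + 5/s (k(s) = 7 + (5/s - 1*2) = 7 + (5/s - 2) = 7 + (-2 + 5/s) = 5 + 5/s)
x = 3226/55 (x = 4*((2408 + 818)/(-1984 + 2204)) = 4*(3226/220) = 4*(3226*(1/220)) = 4*(1613/110) = 3226/55 ≈ 58.655)
x + k(5)² = 3226/55 + (5 + 5/5)² = 3226/55 + (5 + 5*(⅕))² = 3226/55 + (5 + 1)² = 3226/55 + 6² = 3226/55 + 36 = 5206/55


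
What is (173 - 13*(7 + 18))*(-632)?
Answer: 96064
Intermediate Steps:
(173 - 13*(7 + 18))*(-632) = (173 - 13*25)*(-632) = (173 - 325)*(-632) = -152*(-632) = 96064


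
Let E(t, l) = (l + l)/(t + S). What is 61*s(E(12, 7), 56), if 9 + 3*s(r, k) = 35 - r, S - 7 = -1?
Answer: 13847/27 ≈ 512.85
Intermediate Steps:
S = 6 (S = 7 - 1 = 6)
E(t, l) = 2*l/(6 + t) (E(t, l) = (l + l)/(t + 6) = (2*l)/(6 + t) = 2*l/(6 + t))
s(r, k) = 26/3 - r/3 (s(r, k) = -3 + (35 - r)/3 = -3 + (35/3 - r/3) = 26/3 - r/3)
61*s(E(12, 7), 56) = 61*(26/3 - 2*7/(3*(6 + 12))) = 61*(26/3 - 2*7/(3*18)) = 61*(26/3 - ⅓*7/9) = 61*(26/3 - 7/27) = 61*(227/27) = 13847/27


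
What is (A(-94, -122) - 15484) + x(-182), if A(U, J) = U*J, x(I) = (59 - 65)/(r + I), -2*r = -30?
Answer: -670666/167 ≈ -4016.0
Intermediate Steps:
r = 15 (r = -½*(-30) = 15)
x(I) = -6/(15 + I) (x(I) = (59 - 65)/(15 + I) = -6/(15 + I))
A(U, J) = J*U
(A(-94, -122) - 15484) + x(-182) = (-122*(-94) - 15484) - 6/(15 - 182) = (11468 - 15484) - 6/(-167) = -4016 - 6*(-1/167) = -4016 + 6/167 = -670666/167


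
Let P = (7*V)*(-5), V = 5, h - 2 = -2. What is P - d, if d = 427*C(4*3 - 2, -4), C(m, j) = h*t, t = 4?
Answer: -175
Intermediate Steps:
h = 0 (h = 2 - 2 = 0)
P = -175 (P = (7*5)*(-5) = 35*(-5) = -175)
C(m, j) = 0 (C(m, j) = 0*4 = 0)
d = 0 (d = 427*0 = 0)
P - d = -175 - 1*0 = -175 + 0 = -175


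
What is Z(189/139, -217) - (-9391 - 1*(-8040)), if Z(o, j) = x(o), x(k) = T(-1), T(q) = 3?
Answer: 1354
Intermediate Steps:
x(k) = 3
Z(o, j) = 3
Z(189/139, -217) - (-9391 - 1*(-8040)) = 3 - (-9391 - 1*(-8040)) = 3 - (-9391 + 8040) = 3 - 1*(-1351) = 3 + 1351 = 1354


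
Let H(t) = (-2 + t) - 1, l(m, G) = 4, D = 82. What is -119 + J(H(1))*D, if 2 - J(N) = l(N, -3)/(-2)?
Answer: 209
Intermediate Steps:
H(t) = -3 + t
J(N) = 4 (J(N) = 2 - 4/(-2) = 2 - 4*(-1)/2 = 2 - 1*(-2) = 2 + 2 = 4)
-119 + J(H(1))*D = -119 + 4*82 = -119 + 328 = 209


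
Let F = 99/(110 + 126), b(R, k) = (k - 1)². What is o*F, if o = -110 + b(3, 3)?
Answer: -5247/118 ≈ -44.466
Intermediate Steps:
b(R, k) = (-1 + k)²
F = 99/236 ≈ 0.41949
o = -106 (o = -110 + (-1 + 3)² = -110 + 2² = -110 + 4 = -106)
o*F = -106*99/236 = -5247/118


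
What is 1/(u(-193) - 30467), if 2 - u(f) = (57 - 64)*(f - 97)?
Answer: -1/32495 ≈ -3.0774e-5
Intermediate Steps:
u(f) = -677 + 7*f (u(f) = 2 - (57 - 64)*(f - 97) = 2 - (-7)*(-97 + f) = 2 - (679 - 7*f) = 2 + (-679 + 7*f) = -677 + 7*f)
1/(u(-193) - 30467) = 1/((-677 + 7*(-193)) - 30467) = 1/((-677 - 1351) - 30467) = 1/(-2028 - 30467) = 1/(-32495) = -1/32495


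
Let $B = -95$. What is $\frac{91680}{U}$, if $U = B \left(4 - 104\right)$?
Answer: $\frac{4584}{475} \approx 9.6505$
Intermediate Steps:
$U = 9500$ ($U = - 95 \left(4 - 104\right) = \left(-95\right) \left(-100\right) = 9500$)
$\frac{91680}{U} = \frac{91680}{9500} = 91680 \cdot \frac{1}{9500} = \frac{4584}{475}$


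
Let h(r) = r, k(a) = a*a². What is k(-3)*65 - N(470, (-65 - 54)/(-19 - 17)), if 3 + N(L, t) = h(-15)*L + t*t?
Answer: 6852047/1296 ≈ 5287.1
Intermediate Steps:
k(a) = a³
N(L, t) = -3 + t² - 15*L (N(L, t) = -3 + (-15*L + t*t) = -3 + (-15*L + t²) = -3 + (t² - 15*L) = -3 + t² - 15*L)
k(-3)*65 - N(470, (-65 - 54)/(-19 - 17)) = (-3)³*65 - (-3 + ((-65 - 54)/(-19 - 17))² - 15*470) = -27*65 - (-3 + (-119/(-36))² - 7050) = -1755 - (-3 + (-119*(-1/36))² - 7050) = -1755 - (-3 + (119/36)² - 7050) = -1755 - (-3 + 14161/1296 - 7050) = -1755 - 1*(-9126527/1296) = -1755 + 9126527/1296 = 6852047/1296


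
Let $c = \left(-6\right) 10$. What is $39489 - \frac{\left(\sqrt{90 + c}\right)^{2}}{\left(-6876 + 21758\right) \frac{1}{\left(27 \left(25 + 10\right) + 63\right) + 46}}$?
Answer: $\frac{293821839}{7441} \approx 39487.0$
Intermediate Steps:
$c = -60$
$39489 - \frac{\left(\sqrt{90 + c}\right)^{2}}{\left(-6876 + 21758\right) \frac{1}{\left(27 \left(25 + 10\right) + 63\right) + 46}} = 39489 - \frac{\left(\sqrt{90 - 60}\right)^{2}}{\left(-6876 + 21758\right) \frac{1}{\left(27 \left(25 + 10\right) + 63\right) + 46}} = 39489 - \frac{\left(\sqrt{30}\right)^{2}}{14882 \frac{1}{\left(27 \cdot 35 + 63\right) + 46}} = 39489 - \frac{30}{14882 \frac{1}{\left(945 + 63\right) + 46}} = 39489 - \frac{30}{14882 \frac{1}{1008 + 46}} = 39489 - \frac{30}{14882 \cdot \frac{1}{1054}} = 39489 - \frac{30}{\frac{7441}{527}} = 39489 - 30 \cdot \frac{527}{7441} = 39489 - \frac{15810}{7441} = \frac{293821839}{7441}$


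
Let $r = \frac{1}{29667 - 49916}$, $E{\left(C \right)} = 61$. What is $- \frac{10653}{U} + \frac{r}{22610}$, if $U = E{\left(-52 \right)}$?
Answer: $- \frac{4877261818231}{27927623290} \approx -174.64$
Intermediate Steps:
$r = - \frac{1}{20249}$ ($r = \frac{1}{-20249} = - \frac{1}{20249} \approx -4.9385 \cdot 10^{-5}$)
$U = 61$
$- \frac{10653}{U} + \frac{r}{22610} = - \frac{10653}{61} - \frac{1}{20249 \cdot 22610} = \left(-10653\right) \frac{1}{61} - \frac{1}{457829890} = - \frac{10653}{61} - \frac{1}{457829890} = - \frac{4877261818231}{27927623290}$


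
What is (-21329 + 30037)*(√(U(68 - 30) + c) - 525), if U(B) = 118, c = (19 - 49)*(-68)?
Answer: -4571700 + 8708*√2158 ≈ -4.1672e+6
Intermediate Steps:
c = 2040 (c = -30*(-68) = 2040)
(-21329 + 30037)*(√(U(68 - 30) + c) - 525) = (-21329 + 30037)*(√(118 + 2040) - 525) = 8708*(√2158 - 525) = 8708*(-525 + √2158) = -4571700 + 8708*√2158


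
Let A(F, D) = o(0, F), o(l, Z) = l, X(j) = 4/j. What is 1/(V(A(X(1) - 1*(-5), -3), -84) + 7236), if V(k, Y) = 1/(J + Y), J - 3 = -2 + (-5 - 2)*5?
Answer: 118/853847 ≈ 0.00013820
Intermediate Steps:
J = -34 (J = 3 + (-2 + (-5 - 2)*5) = 3 + (-2 - 7*5) = 3 + (-2 - 35) = 3 - 37 = -34)
A(F, D) = 0
V(k, Y) = 1/(-34 + Y)
1/(V(A(X(1) - 1*(-5), -3), -84) + 7236) = 1/(1/(-34 - 84) + 7236) = 1/(1/(-118) + 7236) = 1/(-1/118 + 7236) = 1/(853847/118) = 118/853847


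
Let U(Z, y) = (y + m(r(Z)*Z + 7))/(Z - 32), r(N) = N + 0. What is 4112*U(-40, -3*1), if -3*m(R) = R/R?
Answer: 5140/27 ≈ 190.37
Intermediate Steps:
r(N) = N
m(R) = -⅓ (m(R) = -R/(3*R) = -⅓*1 = -⅓)
U(Z, y) = (-⅓ + y)/(-32 + Z) (U(Z, y) = (y - ⅓)/(Z - 32) = (-⅓ + y)/(-32 + Z))
4112*U(-40, -3*1) = 4112*((-⅓ - 3*1)/(-32 - 40)) = 4112*((-⅓ - 3)/(-72)) = 4112*(-1/72*(-10/3)) = 4112*(5/108) = 5140/27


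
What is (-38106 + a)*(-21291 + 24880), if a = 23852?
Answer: -51157606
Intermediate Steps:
(-38106 + a)*(-21291 + 24880) = (-38106 + 23852)*(-21291 + 24880) = -14254*3589 = -51157606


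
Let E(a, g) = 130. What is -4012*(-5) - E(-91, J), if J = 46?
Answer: 19930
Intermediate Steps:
-4012*(-5) - E(-91, J) = -4012*(-5) - 1*130 = 20060 - 130 = 19930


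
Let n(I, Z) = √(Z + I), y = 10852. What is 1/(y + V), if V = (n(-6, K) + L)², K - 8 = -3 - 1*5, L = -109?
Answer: I/(218*√6 + 22727*I) ≈ 4.3976e-5 + 1.0333e-6*I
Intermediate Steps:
K = 0 (K = 8 + (-3 - 1*5) = 8 + (-3 - 5) = 8 - 8 = 0)
n(I, Z) = √(I + Z)
V = (-109 + I*√6)² (V = (√(-6 + 0) - 109)² = (√(-6) - 109)² = (I*√6 - 109)² = (-109 + I*√6)² ≈ 11875.0 - 533.99*I)
1/(y + V) = 1/(10852 + (109 - I*√6)²)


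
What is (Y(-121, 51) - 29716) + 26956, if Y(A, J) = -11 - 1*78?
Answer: -2849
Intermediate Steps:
Y(A, J) = -89 (Y(A, J) = -11 - 78 = -89)
(Y(-121, 51) - 29716) + 26956 = (-89 - 29716) + 26956 = -29805 + 26956 = -2849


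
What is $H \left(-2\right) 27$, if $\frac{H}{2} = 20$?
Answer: $-2160$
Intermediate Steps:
$H = 40$ ($H = 2 \cdot 20 = 40$)
$H \left(-2\right) 27 = 40 \left(-2\right) 27 = \left(-80\right) 27 = -2160$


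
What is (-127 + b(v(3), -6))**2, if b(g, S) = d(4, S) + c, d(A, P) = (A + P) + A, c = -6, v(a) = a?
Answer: 17161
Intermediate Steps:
d(A, P) = P + 2*A
b(g, S) = 2 + S (b(g, S) = (S + 2*4) - 6 = (S + 8) - 6 = (8 + S) - 6 = 2 + S)
(-127 + b(v(3), -6))**2 = (-127 + (2 - 6))**2 = (-127 - 4)**2 = (-131)**2 = 17161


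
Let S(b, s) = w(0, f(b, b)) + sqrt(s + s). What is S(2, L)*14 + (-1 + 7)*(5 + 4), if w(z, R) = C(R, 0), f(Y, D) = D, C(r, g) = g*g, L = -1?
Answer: 54 + 14*I*sqrt(2) ≈ 54.0 + 19.799*I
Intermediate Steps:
C(r, g) = g**2
w(z, R) = 0 (w(z, R) = 0**2 = 0)
S(b, s) = sqrt(2)*sqrt(s) (S(b, s) = 0 + sqrt(s + s) = 0 + sqrt(2*s) = 0 + sqrt(2)*sqrt(s) = sqrt(2)*sqrt(s))
S(2, L)*14 + (-1 + 7)*(5 + 4) = (sqrt(2)*sqrt(-1))*14 + (-1 + 7)*(5 + 4) = (sqrt(2)*I)*14 + 6*9 = (I*sqrt(2))*14 + 54 = 14*I*sqrt(2) + 54 = 54 + 14*I*sqrt(2)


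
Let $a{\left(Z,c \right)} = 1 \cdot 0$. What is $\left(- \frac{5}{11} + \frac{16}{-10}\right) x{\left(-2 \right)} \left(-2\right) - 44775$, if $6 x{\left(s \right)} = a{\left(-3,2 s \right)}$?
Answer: $-44775$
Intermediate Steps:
$a{\left(Z,c \right)} = 0$
$x{\left(s \right)} = 0$ ($x{\left(s \right)} = \frac{1}{6} \cdot 0 = 0$)
$\left(- \frac{5}{11} + \frac{16}{-10}\right) x{\left(-2 \right)} \left(-2\right) - 44775 = \left(- \frac{5}{11} + \frac{16}{-10}\right) 0 \left(-2\right) - 44775 = \left(\left(-5\right) \frac{1}{11} + 16 \left(- \frac{1}{10}\right)\right) 0 \left(-2\right) - 44775 = \left(- \frac{5}{11} - \frac{8}{5}\right) 0 \left(-2\right) - 44775 = \left(- \frac{113}{55}\right) 0 \left(-2\right) - 44775 = 0 \left(-2\right) - 44775 = 0 - 44775 = -44775$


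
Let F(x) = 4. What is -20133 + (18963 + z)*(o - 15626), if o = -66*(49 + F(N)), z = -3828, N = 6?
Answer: -289461873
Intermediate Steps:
o = -3498 (o = -66*(49 + 4) = -66*53 = -3498)
-20133 + (18963 + z)*(o - 15626) = -20133 + (18963 - 3828)*(-3498 - 15626) = -20133 + 15135*(-19124) = -20133 - 289441740 = -289461873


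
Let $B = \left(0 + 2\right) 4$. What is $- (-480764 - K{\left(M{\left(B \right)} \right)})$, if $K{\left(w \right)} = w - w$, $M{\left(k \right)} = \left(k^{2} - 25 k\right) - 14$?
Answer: $480764$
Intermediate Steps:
$B = 8$ ($B = 2 \cdot 4 = 8$)
$M{\left(k \right)} = -14 + k^{2} - 25 k$
$K{\left(w \right)} = 0$
$- (-480764 - K{\left(M{\left(B \right)} \right)}) = - (-480764 - 0) = - (-480764 + 0) = \left(-1\right) \left(-480764\right) = 480764$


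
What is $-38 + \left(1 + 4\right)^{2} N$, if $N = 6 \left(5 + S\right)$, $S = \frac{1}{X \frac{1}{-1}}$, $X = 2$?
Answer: $637$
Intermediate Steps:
$S = - \frac{1}{2}$ ($S = \frac{1}{2 \frac{1}{-1}} = \frac{1}{2 \left(-1\right)} = \frac{1}{-2} = - \frac{1}{2} \approx -0.5$)
$N = 27$ ($N = 6 \left(5 - \frac{1}{2}\right) = 6 \cdot \frac{9}{2} = 27$)
$-38 + \left(1 + 4\right)^{2} N = -38 + \left(1 + 4\right)^{2} \cdot 27 = -38 + 5^{2} \cdot 27 = -38 + 25 \cdot 27 = -38 + 675 = 637$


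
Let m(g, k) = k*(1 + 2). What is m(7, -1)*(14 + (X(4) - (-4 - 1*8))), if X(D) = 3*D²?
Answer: -222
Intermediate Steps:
m(g, k) = 3*k (m(g, k) = k*3 = 3*k)
m(7, -1)*(14 + (X(4) - (-4 - 1*8))) = (3*(-1))*(14 + (3*4² - (-4 - 1*8))) = -3*(14 + (3*16 - (-4 - 8))) = -3*(14 + (48 - 1*(-12))) = -3*(14 + (48 + 12)) = -3*(14 + 60) = -3*74 = -222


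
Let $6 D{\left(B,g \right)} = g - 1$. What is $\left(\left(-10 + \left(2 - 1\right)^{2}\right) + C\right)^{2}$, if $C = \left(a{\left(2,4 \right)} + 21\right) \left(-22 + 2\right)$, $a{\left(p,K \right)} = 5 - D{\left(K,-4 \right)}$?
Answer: $\frac{2679769}{9} \approx 2.9775 \cdot 10^{5}$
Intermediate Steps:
$D{\left(B,g \right)} = - \frac{1}{6} + \frac{g}{6}$ ($D{\left(B,g \right)} = \frac{g - 1}{6} = \frac{-1 + g}{6} = - \frac{1}{6} + \frac{g}{6}$)
$a{\left(p,K \right)} = \frac{35}{6}$ ($a{\left(p,K \right)} = 5 - \left(- \frac{1}{6} + \frac{1}{6} \left(-4\right)\right) = 5 - \left(- \frac{1}{6} - \frac{2}{3}\right) = 5 - - \frac{5}{6} = 5 + \frac{5}{6} = \frac{35}{6}$)
$C = - \frac{1610}{3}$ ($C = \left(\frac{35}{6} + 21\right) \left(-22 + 2\right) = \frac{161}{6} \left(-20\right) = - \frac{1610}{3} \approx -536.67$)
$\left(\left(-10 + \left(2 - 1\right)^{2}\right) + C\right)^{2} = \left(\left(-10 + \left(2 - 1\right)^{2}\right) - \frac{1610}{3}\right)^{2} = \left(\left(-10 + 1^{2}\right) - \frac{1610}{3}\right)^{2} = \left(\left(-10 + 1\right) - \frac{1610}{3}\right)^{2} = \left(-9 - \frac{1610}{3}\right)^{2} = \left(- \frac{1637}{3}\right)^{2} = \frac{2679769}{9}$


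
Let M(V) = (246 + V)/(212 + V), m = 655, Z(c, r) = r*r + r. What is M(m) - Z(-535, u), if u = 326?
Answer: -5436649/51 ≈ -1.0660e+5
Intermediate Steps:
Z(c, r) = r + r² (Z(c, r) = r² + r = r + r²)
M(V) = (246 + V)/(212 + V)
M(m) - Z(-535, u) = (246 + 655)/(212 + 655) - 326*(1 + 326) = 901/867 - 326*327 = (1/867)*901 - 1*106602 = 53/51 - 106602 = -5436649/51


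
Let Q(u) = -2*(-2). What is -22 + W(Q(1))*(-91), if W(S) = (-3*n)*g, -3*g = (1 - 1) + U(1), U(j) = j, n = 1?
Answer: -113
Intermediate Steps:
Q(u) = 4
g = -1/3 (g = -((1 - 1) + 1)/3 = -(0 + 1)/3 = -1/3*1 = -1/3 ≈ -0.33333)
W(S) = 1 (W(S) = -3*1*(-1/3) = -3*(-1/3) = 1)
-22 + W(Q(1))*(-91) = -22 + 1*(-91) = -22 - 91 = -113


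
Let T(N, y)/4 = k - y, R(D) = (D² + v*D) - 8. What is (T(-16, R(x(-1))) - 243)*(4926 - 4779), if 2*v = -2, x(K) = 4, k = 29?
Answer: -21021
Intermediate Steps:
v = -1 (v = (½)*(-2) = -1)
R(D) = -8 + D² - D (R(D) = (D² - D) - 8 = -8 + D² - D)
T(N, y) = 116 - 4*y (T(N, y) = 4*(29 - y) = 116 - 4*y)
(T(-16, R(x(-1))) - 243)*(4926 - 4779) = ((116 - 4*(-8 + 4² - 1*4)) - 243)*(4926 - 4779) = ((116 - 4*(-8 + 16 - 4)) - 243)*147 = ((116 - 4*4) - 243)*147 = ((116 - 16) - 243)*147 = (100 - 243)*147 = -143*147 = -21021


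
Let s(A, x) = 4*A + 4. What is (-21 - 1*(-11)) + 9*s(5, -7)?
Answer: 206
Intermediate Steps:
s(A, x) = 4 + 4*A
(-21 - 1*(-11)) + 9*s(5, -7) = (-21 - 1*(-11)) + 9*(4 + 4*5) = (-21 + 11) + 9*(4 + 20) = -10 + 9*24 = -10 + 216 = 206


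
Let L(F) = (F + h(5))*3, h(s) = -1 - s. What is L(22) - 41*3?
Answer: -75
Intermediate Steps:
L(F) = -18 + 3*F (L(F) = (F + (-1 - 1*5))*3 = (F + (-1 - 5))*3 = (F - 6)*3 = (-6 + F)*3 = -18 + 3*F)
L(22) - 41*3 = (-18 + 3*22) - 41*3 = (-18 + 66) - 1*123 = 48 - 123 = -75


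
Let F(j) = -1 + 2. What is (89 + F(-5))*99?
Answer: 8910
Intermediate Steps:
F(j) = 1
(89 + F(-5))*99 = (89 + 1)*99 = 90*99 = 8910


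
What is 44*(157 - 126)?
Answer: 1364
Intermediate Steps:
44*(157 - 126) = 44*31 = 1364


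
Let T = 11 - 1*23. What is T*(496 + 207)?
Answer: -8436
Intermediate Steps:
T = -12 (T = 11 - 23 = -12)
T*(496 + 207) = -12*(496 + 207) = -12*703 = -8436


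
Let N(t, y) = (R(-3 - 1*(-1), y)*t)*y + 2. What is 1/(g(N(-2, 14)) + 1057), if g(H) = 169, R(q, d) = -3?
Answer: 1/1226 ≈ 0.00081566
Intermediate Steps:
N(t, y) = 2 - 3*t*y (N(t, y) = (-3*t)*y + 2 = -3*t*y + 2 = 2 - 3*t*y)
1/(g(N(-2, 14)) + 1057) = 1/(169 + 1057) = 1/1226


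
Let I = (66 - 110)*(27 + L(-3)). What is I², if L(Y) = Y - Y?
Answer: 1411344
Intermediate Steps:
L(Y) = 0
I = -1188 (I = (66 - 110)*(27 + 0) = -44*27 = -1188)
I² = (-1188)² = 1411344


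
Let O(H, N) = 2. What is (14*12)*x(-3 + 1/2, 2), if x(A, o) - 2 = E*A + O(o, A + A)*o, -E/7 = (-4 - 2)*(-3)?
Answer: 53928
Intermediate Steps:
E = -126 (E = -7*(-4 - 2)*(-3) = -(-42)*(-3) = -7*18 = -126)
x(A, o) = 2 - 126*A + 2*o (x(A, o) = 2 + (-126*A + 2*o) = 2 - 126*A + 2*o)
(14*12)*x(-3 + 1/2, 2) = (14*12)*(2 - 126*(-3 + 1/2) + 2*2) = 168*(2 - 126*(-3 + 1/2) + 4) = 168*(2 - 126*(-5/2) + 4) = 168*(2 + 315 + 4) = 168*321 = 53928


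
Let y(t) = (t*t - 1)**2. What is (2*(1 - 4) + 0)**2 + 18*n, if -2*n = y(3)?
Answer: -540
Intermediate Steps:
y(t) = (-1 + t**2)**2 (y(t) = (t**2 - 1)**2 = (-1 + t**2)**2)
n = -32 (n = -(-1 + 3**2)**2/2 = -(-1 + 9)**2/2 = -1/2*8**2 = -1/2*64 = -32)
(2*(1 - 4) + 0)**2 + 18*n = (2*(1 - 4) + 0)**2 + 18*(-32) = (2*(-3) + 0)**2 - 576 = (-6 + 0)**2 - 576 = (-6)**2 - 576 = 36 - 576 = -540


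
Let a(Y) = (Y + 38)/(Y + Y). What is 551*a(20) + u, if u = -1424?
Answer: -12501/20 ≈ -625.05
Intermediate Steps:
a(Y) = (38 + Y)/(2*Y) (a(Y) = (38 + Y)/((2*Y)) = (38 + Y)*(1/(2*Y)) = (38 + Y)/(2*Y))
551*a(20) + u = 551*((1/2)*(38 + 20)/20) - 1424 = 551*((1/2)*(1/20)*58) - 1424 = 551*(29/20) - 1424 = 15979/20 - 1424 = -12501/20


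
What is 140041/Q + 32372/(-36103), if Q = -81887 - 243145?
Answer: -537166763/404642424 ≈ -1.3275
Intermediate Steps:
Q = -325032
140041/Q + 32372/(-36103) = 140041/(-325032) + 32372/(-36103) = 140041*(-1/325032) + 32372*(-1/36103) = -4829/11208 - 32372/36103 = -537166763/404642424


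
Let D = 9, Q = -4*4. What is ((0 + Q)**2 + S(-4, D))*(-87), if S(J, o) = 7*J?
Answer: -19836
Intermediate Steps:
Q = -16
((0 + Q)**2 + S(-4, D))*(-87) = ((0 - 16)**2 + 7*(-4))*(-87) = ((-16)**2 - 28)*(-87) = (256 - 28)*(-87) = 228*(-87) = -19836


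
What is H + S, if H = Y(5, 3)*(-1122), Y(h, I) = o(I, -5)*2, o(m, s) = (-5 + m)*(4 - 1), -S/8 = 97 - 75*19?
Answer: 24088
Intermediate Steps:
S = 10624 (S = -8*(97 - 75*19) = -8*(97 - 1425) = -8*(-1328) = 10624)
o(m, s) = -15 + 3*m (o(m, s) = (-5 + m)*3 = -15 + 3*m)
Y(h, I) = -30 + 6*I (Y(h, I) = (-15 + 3*I)*2 = -30 + 6*I)
H = 13464 (H = (-30 + 6*3)*(-1122) = (-30 + 18)*(-1122) = -12*(-1122) = 13464)
H + S = 13464 + 10624 = 24088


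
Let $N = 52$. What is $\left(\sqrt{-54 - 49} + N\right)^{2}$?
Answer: $\left(52 + i \sqrt{103}\right)^{2} \approx 2601.0 + 1055.5 i$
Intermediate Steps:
$\left(\sqrt{-54 - 49} + N\right)^{2} = \left(\sqrt{-54 - 49} + 52\right)^{2} = \left(\sqrt{-103} + 52\right)^{2} = \left(i \sqrt{103} + 52\right)^{2} = \left(52 + i \sqrt{103}\right)^{2}$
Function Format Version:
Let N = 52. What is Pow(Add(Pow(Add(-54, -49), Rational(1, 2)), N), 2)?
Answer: Pow(Add(52, Mul(I, Pow(103, Rational(1, 2)))), 2) ≈ Add(2601.0, Mul(1055.5, I))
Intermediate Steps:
Pow(Add(Pow(Add(-54, -49), Rational(1, 2)), N), 2) = Pow(Add(Pow(Add(-54, -49), Rational(1, 2)), 52), 2) = Pow(Add(Pow(-103, Rational(1, 2)), 52), 2) = Pow(Add(Mul(I, Pow(103, Rational(1, 2))), 52), 2) = Pow(Add(52, Mul(I, Pow(103, Rational(1, 2)))), 2)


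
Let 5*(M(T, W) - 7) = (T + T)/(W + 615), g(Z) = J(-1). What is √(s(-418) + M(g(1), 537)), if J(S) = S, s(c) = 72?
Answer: √1137595/120 ≈ 8.8882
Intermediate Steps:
g(Z) = -1
M(T, W) = 7 + 2*T/(5*(615 + W)) (M(T, W) = 7 + ((T + T)/(W + 615))/5 = 7 + ((2*T)/(615 + W))/5 = 7 + (2*T/(615 + W))/5 = 7 + 2*T/(5*(615 + W)))
√(s(-418) + M(g(1), 537)) = √(72 + (21525 + 2*(-1) + 35*537)/(5*(615 + 537))) = √(72 + (⅕)*(21525 - 2 + 18795)/1152) = √(72 + (⅕)*(1/1152)*40318) = √(72 + 20159/2880) = √(227519/2880) = √1137595/120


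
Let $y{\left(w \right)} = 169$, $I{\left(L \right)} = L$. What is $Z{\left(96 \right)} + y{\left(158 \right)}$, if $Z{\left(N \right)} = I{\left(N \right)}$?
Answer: $265$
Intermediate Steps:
$Z{\left(N \right)} = N$
$Z{\left(96 \right)} + y{\left(158 \right)} = 96 + 169 = 265$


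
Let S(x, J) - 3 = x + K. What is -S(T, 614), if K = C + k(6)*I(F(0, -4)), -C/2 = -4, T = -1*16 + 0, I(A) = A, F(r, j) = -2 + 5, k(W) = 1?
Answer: 2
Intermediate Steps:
F(r, j) = 3
T = -16 (T = -16 + 0 = -16)
C = 8 (C = -2*(-4) = 8)
K = 11 (K = 8 + 1*3 = 8 + 3 = 11)
S(x, J) = 14 + x (S(x, J) = 3 + (x + 11) = 3 + (11 + x) = 14 + x)
-S(T, 614) = -(14 - 16) = -1*(-2) = 2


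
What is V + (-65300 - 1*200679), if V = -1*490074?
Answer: -756053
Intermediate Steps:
V = -490074
V + (-65300 - 1*200679) = -490074 + (-65300 - 1*200679) = -490074 + (-65300 - 200679) = -490074 - 265979 = -756053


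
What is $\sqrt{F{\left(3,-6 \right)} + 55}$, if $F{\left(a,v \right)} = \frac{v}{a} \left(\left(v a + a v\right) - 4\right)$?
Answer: $3 \sqrt{15} \approx 11.619$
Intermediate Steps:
$F{\left(a,v \right)} = \frac{v \left(-4 + 2 a v\right)}{a}$ ($F{\left(a,v \right)} = \frac{v}{a} \left(\left(a v + a v\right) - 4\right) = \frac{v}{a} \left(2 a v - 4\right) = \frac{v}{a} \left(-4 + 2 a v\right) = \frac{v \left(-4 + 2 a v\right)}{a}$)
$\sqrt{F{\left(3,-6 \right)} + 55} = \sqrt{2 \left(-6\right) \frac{1}{3} \left(-2 + 3 \left(-6\right)\right) + 55} = \sqrt{2 \left(-6\right) \frac{1}{3} \left(-2 - 18\right) + 55} = \sqrt{2 \left(-6\right) \frac{1}{3} \left(-20\right) + 55} = \sqrt{80 + 55} = \sqrt{135} = 3 \sqrt{15}$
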